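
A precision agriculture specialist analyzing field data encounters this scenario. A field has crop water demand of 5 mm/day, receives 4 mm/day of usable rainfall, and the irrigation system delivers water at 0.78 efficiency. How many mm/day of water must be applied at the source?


IWR = (ETc - Pe) / Ea
    = (5 - 4) / 0.78
    = 1 / 0.78
    = 1.28 mm/day


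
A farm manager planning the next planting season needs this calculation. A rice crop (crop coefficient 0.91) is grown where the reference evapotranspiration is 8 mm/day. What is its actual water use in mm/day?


ETc = Kc * ET0
    = 0.91 * 8
    = 7.28 mm/day


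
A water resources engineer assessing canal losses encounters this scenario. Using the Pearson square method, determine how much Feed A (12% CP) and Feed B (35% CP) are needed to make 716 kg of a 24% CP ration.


parts_A = CP_b - target = 35 - 24 = 11
parts_B = target - CP_a = 24 - 12 = 12
total_parts = 11 + 12 = 23
Feed A = 716 * 11 / 23 = 342.43 kg
Feed B = 716 * 12 / 23 = 373.57 kg

342.43 kg


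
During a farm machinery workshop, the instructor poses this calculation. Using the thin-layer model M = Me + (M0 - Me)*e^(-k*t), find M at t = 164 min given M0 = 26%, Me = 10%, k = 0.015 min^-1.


M = Me + (M0 - Me) * e^(-k*t)
  = 10 + (26 - 10) * e^(-0.015*164)
  = 10 + 16 * e^(-2.460)
  = 10 + 16 * 0.08543
  = 10 + 1.3670
  = 11.37%


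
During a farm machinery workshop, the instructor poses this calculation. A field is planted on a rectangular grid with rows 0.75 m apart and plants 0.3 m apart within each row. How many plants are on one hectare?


D = 10000 / (row_sp * plant_sp)
  = 10000 / (0.75 * 0.3)
  = 10000 / 0.2250
  = 44444.44 plants/ha


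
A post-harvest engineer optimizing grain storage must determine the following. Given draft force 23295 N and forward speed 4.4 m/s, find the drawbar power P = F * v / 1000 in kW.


P = F * v / 1000
  = 23295 * 4.4 / 1000
  = 102498 / 1000
  = 102.50 kW


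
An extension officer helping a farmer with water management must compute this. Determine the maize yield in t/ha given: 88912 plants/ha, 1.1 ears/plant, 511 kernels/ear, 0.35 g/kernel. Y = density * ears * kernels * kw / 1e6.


Y = density * ears * kernels * kw
  = 88912 * 1.1 * 511 * 0.35 g/ha
  = 17492102.32 g/ha
  = 17492.10 kg/ha = 17.49 t/ha


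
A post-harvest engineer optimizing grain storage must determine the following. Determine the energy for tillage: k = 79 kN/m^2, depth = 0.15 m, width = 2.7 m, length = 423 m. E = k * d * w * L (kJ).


E = k * d * w * L
  = 79 * 0.15 * 2.7 * 423
  = 13533.89 kJ


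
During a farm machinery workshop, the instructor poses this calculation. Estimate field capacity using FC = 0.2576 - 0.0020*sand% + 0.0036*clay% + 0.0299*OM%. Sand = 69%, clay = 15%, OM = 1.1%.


FC = 0.2576 - 0.0020*69 + 0.0036*15 + 0.0299*1.1
   = 0.2576 - 0.1380 + 0.0540 + 0.0329
   = 0.2065


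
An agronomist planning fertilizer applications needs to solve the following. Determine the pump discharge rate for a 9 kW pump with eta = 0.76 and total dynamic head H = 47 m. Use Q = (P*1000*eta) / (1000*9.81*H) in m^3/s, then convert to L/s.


Q = (P * 1000 * eta) / (rho * g * H)
  = (9 * 1000 * 0.76) / (1000 * 9.81 * 47)
  = 6840 / 461070
  = 0.01484 m^3/s = 14.84 L/s


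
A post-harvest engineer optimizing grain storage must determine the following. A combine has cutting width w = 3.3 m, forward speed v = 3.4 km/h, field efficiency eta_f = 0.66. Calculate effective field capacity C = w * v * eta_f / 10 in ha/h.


C = w * v * eta_f / 10
  = 3.3 * 3.4 * 0.66 / 10
  = 7.41 / 10
  = 0.74 ha/h


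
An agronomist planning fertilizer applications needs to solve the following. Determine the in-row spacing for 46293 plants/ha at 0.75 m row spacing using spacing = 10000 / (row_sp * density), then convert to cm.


spacing = 10000 / (row_sp * density)
        = 10000 / (0.75 * 46293)
        = 10000 / 34719.75
        = 0.28802 m = 28.80 cm


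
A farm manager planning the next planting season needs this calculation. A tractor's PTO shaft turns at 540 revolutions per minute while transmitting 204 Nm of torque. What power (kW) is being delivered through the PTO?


P = 2*pi*n*T / 60000
  = 2*pi * 540 * 204 / 60000
  = 692155.69 / 60000
  = 11.54 kW


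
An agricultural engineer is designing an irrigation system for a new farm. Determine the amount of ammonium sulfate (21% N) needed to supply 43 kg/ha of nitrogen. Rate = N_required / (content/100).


Rate = N_required / (N_content / 100)
     = 43 / (21 / 100)
     = 43 / 0.21
     = 204.76 kg/ha


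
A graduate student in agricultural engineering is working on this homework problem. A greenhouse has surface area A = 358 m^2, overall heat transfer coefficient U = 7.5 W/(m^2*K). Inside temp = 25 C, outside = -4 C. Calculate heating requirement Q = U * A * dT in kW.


dT = 25 - (-4) = 29 K
Q = U * A * dT
  = 7.5 * 358 * 29
  = 77865 W = 77.87 kW


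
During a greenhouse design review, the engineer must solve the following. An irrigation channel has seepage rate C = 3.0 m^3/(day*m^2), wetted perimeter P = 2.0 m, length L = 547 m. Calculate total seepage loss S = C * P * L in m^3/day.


S = C * P * L
  = 3.0 * 2.0 * 547
  = 3282 m^3/day


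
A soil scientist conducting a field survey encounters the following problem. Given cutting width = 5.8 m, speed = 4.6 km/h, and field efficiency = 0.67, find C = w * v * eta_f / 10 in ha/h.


C = w * v * eta_f / 10
  = 5.8 * 4.6 * 0.67 / 10
  = 17.88 / 10
  = 1.79 ha/h


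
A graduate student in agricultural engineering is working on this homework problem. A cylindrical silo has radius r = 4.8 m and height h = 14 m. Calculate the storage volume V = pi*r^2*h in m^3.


V = pi * r^2 * h
  = pi * 4.8^2 * 14
  = pi * 23.04 * 14
  = 1013.35 m^3


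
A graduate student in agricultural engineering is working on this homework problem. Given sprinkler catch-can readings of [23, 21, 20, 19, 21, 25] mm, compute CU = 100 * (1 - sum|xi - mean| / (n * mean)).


xbar = 129 / 6 = 21.500
sum|xi - xbar| = 10
CU = 100 * (1 - 10 / (6 * 21.500))
   = 100 * (1 - 0.0775)
   = 92.25%


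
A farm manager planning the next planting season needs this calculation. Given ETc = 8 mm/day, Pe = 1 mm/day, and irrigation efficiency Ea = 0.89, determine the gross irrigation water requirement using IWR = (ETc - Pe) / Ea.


IWR = (ETc - Pe) / Ea
    = (8 - 1) / 0.89
    = 7 / 0.89
    = 7.87 mm/day


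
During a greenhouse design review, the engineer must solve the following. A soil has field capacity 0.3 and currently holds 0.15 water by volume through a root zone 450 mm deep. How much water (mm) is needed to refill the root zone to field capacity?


SMD = (FC - theta) * D
    = (0.3 - 0.15) * 450
    = 0.150 * 450
    = 67.50 mm


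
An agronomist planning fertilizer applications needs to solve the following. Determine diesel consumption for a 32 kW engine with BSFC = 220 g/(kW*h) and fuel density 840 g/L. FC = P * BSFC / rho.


FC = P * BSFC / rho_fuel
   = 32 * 220 / 840
   = 7040 / 840
   = 8.38 L/h


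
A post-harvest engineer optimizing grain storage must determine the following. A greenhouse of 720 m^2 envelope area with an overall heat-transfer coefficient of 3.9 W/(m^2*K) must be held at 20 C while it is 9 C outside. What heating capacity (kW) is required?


dT = 20 - (9) = 11 K
Q = U * A * dT
  = 3.9 * 720 * 11
  = 30888 W = 30.89 kW


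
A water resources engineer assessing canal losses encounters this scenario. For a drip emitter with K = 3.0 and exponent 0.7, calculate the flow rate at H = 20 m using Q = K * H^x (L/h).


Q = K * H^x
  = 3.0 * 20^0.7
  = 3.0 * 8.1418
  = 24.43 L/h


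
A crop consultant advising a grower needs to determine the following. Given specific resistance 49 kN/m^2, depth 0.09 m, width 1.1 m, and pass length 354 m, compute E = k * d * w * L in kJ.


E = k * d * w * L
  = 49 * 0.09 * 1.1 * 354
  = 1717.25 kJ


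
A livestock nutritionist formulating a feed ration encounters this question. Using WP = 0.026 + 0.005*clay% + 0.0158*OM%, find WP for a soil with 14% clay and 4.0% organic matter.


WP = 0.026 + 0.005*14 + 0.0158*4.0
   = 0.026 + 0.0700 + 0.0632
   = 0.1592


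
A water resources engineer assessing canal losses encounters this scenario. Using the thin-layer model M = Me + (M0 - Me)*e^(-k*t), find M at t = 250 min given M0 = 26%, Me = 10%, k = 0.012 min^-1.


M = Me + (M0 - Me) * e^(-k*t)
  = 10 + (26 - 10) * e^(-0.012*250)
  = 10 + 16 * e^(-3)
  = 10 + 16 * 0.04979
  = 10 + 0.7966
  = 10.80%


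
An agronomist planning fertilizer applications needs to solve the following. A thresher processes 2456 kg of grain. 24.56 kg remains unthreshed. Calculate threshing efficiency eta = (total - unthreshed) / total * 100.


eta = (total - unthreshed) / total * 100
    = (2456 - 24.56) / 2456 * 100
    = 2431.44 / 2456 * 100
    = 99%


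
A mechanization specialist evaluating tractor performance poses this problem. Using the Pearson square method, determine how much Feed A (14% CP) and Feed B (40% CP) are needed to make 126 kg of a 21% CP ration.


parts_A = CP_b - target = 40 - 21 = 19
parts_B = target - CP_a = 21 - 14 = 7
total_parts = 19 + 7 = 26
Feed A = 126 * 19 / 26 = 92.08 kg
Feed B = 126 * 7 / 26 = 33.92 kg

92.08 kg


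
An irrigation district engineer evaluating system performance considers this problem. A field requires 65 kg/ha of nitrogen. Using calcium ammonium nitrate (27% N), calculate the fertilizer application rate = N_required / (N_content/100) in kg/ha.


Rate = N_required / (N_content / 100)
     = 65 / (27 / 100)
     = 65 / 0.27
     = 240.74 kg/ha


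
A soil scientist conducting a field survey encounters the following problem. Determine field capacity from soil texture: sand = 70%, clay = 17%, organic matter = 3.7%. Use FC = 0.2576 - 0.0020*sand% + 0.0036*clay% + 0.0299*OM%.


FC = 0.2576 - 0.0020*70 + 0.0036*17 + 0.0299*3.7
   = 0.2576 - 0.1400 + 0.0612 + 0.1106
   = 0.2894


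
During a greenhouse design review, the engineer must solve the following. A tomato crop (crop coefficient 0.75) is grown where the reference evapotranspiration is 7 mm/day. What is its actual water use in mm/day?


ETc = Kc * ET0
    = 0.75 * 7
    = 5.25 mm/day


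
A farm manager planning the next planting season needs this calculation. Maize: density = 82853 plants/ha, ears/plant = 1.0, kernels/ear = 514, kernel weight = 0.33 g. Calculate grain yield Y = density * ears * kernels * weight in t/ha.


Y = density * ears * kernels * kw
  = 82853 * 1.0 * 514 * 0.33 g/ha
  = 14053525.86 g/ha
  = 14053.53 kg/ha = 14.05 t/ha


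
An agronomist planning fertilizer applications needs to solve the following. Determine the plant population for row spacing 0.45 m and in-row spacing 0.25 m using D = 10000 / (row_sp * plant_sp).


D = 10000 / (row_sp * plant_sp)
  = 10000 / (0.45 * 0.25)
  = 10000 / 0.1125
  = 88888.89 plants/ha


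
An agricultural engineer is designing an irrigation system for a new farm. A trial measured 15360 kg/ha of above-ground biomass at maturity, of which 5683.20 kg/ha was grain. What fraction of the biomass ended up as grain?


HI = grain_yield / biomass
   = 5683.20 / 15360
   = 0.37


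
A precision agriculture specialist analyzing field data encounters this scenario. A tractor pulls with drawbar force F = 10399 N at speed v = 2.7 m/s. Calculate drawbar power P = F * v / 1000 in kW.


P = F * v / 1000
  = 10399 * 2.7 / 1000
  = 28077.30 / 1000
  = 28.08 kW


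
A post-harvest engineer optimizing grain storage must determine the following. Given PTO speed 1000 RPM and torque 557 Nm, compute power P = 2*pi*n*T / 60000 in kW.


P = 2*pi*n*T / 60000
  = 2*pi * 1000 * 557 / 60000
  = 3499734.22 / 60000
  = 58.33 kW


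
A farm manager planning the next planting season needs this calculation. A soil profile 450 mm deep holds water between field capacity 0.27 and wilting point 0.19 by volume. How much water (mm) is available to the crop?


AW = (FC - WP) * D
   = (0.27 - 0.19) * 450
   = 0.08 * 450
   = 36 mm


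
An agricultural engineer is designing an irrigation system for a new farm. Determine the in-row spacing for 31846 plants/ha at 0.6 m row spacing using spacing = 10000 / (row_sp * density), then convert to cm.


spacing = 10000 / (row_sp * density)
        = 10000 / (0.6 * 31846)
        = 10000 / 19107.60
        = 0.52335 m = 52.34 cm


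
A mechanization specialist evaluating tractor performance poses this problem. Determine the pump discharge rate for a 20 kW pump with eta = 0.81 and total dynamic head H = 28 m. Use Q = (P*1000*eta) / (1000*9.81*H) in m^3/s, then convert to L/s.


Q = (P * 1000 * eta) / (rho * g * H)
  = (20 * 1000 * 0.81) / (1000 * 9.81 * 28)
  = 16200 / 274680
  = 0.05898 m^3/s = 58.98 L/s


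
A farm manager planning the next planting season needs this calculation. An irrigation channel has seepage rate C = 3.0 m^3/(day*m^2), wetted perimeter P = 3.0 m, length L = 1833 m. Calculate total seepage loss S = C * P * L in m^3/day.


S = C * P * L
  = 3.0 * 3.0 * 1833
  = 16497 m^3/day


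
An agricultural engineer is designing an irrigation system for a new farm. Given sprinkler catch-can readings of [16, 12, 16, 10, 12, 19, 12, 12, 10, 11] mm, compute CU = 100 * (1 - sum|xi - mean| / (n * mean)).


xbar = 130 / 10 = 13
sum|xi - xbar| = 24
CU = 100 * (1 - 24 / (10 * 13))
   = 100 * (1 - 0.1846)
   = 81.54%


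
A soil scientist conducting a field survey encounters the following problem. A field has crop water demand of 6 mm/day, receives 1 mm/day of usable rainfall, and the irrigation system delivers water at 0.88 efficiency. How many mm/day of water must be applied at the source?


IWR = (ETc - Pe) / Ea
    = (6 - 1) / 0.88
    = 5 / 0.88
    = 5.68 mm/day


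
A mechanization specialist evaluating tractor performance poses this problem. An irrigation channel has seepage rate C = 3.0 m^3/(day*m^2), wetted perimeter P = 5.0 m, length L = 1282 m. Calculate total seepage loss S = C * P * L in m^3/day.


S = C * P * L
  = 3.0 * 5.0 * 1282
  = 19230 m^3/day


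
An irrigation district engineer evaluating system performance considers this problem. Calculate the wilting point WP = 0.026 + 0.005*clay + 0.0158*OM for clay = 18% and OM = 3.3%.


WP = 0.026 + 0.005*18 + 0.0158*3.3
   = 0.026 + 0.0900 + 0.0521
   = 0.1681


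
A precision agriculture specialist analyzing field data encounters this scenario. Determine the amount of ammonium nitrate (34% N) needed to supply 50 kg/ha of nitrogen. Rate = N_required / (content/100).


Rate = N_required / (N_content / 100)
     = 50 / (34 / 100)
     = 50 / 0.34
     = 147.06 kg/ha


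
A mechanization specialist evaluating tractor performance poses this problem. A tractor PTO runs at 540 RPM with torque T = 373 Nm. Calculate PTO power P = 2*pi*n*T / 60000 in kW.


P = 2*pi*n*T / 60000
  = 2*pi * 540 * 373 / 60000
  = 1265559.18 / 60000
  = 21.09 kW


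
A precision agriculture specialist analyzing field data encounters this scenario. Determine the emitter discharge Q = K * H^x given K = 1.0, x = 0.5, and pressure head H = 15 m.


Q = K * H^x
  = 1.0 * 15^0.5
  = 1.0 * 3.8730
  = 3.87 L/h


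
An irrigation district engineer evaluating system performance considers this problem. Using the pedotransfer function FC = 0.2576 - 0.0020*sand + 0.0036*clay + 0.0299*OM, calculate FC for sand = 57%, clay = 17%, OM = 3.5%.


FC = 0.2576 - 0.0020*57 + 0.0036*17 + 0.0299*3.5
   = 0.2576 - 0.1140 + 0.0612 + 0.1047
   = 0.3095


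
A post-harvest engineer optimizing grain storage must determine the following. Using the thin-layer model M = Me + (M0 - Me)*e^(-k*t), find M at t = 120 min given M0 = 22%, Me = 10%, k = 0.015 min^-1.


M = Me + (M0 - Me) * e^(-k*t)
  = 10 + (22 - 10) * e^(-0.015*120)
  = 10 + 12 * e^(-1.800)
  = 10 + 12 * 0.16530
  = 10 + 1.9836
  = 11.98%


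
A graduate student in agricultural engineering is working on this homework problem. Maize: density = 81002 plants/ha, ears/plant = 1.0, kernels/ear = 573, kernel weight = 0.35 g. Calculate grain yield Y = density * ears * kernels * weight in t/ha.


Y = density * ears * kernels * kw
  = 81002 * 1.0 * 573 * 0.35 g/ha
  = 16244951.10 g/ha
  = 16244.95 kg/ha = 16.24 t/ha


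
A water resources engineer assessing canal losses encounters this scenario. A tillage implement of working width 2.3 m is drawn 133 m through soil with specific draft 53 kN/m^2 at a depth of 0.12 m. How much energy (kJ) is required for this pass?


E = k * d * w * L
  = 53 * 0.12 * 2.3 * 133
  = 1945.52 kJ


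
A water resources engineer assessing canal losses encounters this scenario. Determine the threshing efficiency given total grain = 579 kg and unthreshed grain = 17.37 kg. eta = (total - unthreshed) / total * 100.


eta = (total - unthreshed) / total * 100
    = (579 - 17.37) / 579 * 100
    = 561.63 / 579 * 100
    = 97%


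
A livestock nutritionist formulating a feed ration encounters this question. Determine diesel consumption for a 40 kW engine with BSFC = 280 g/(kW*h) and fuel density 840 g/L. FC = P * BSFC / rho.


FC = P * BSFC / rho_fuel
   = 40 * 280 / 840
   = 11200 / 840
   = 13.33 L/h


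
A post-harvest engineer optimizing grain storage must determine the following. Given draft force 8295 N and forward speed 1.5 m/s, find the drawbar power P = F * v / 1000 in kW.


P = F * v / 1000
  = 8295 * 1.5 / 1000
  = 12442.50 / 1000
  = 12.44 kW


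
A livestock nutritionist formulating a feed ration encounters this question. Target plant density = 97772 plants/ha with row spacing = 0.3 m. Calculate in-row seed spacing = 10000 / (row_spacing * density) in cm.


spacing = 10000 / (row_sp * density)
        = 10000 / (0.3 * 97772)
        = 10000 / 29331.60
        = 0.34093 m = 34.09 cm


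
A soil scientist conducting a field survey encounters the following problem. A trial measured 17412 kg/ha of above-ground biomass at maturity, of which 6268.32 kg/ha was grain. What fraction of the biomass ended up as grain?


HI = grain_yield / biomass
   = 6268.32 / 17412
   = 0.36


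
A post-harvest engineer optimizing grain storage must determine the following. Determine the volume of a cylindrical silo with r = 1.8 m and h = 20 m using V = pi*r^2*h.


V = pi * r^2 * h
  = pi * 1.8^2 * 20
  = pi * 3.24 * 20
  = 203.58 m^3


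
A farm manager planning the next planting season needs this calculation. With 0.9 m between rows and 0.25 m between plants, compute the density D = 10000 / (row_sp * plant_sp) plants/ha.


D = 10000 / (row_sp * plant_sp)
  = 10000 / (0.9 * 0.25)
  = 10000 / 0.2250
  = 44444.44 plants/ha


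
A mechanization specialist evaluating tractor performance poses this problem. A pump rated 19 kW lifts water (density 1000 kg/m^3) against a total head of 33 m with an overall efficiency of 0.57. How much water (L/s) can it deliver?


Q = (P * 1000 * eta) / (rho * g * H)
  = (19 * 1000 * 0.57) / (1000 * 9.81 * 33)
  = 10830 / 323730
  = 0.03345 m^3/s = 33.45 L/s


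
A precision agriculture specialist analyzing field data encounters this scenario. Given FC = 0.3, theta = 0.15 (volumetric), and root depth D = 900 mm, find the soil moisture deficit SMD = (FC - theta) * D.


SMD = (FC - theta) * D
    = (0.3 - 0.15) * 900
    = 0.150 * 900
    = 135 mm


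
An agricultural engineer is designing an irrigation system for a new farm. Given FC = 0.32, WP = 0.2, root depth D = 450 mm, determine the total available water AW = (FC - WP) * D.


AW = (FC - WP) * D
   = (0.32 - 0.2) * 450
   = 0.12 * 450
   = 54 mm


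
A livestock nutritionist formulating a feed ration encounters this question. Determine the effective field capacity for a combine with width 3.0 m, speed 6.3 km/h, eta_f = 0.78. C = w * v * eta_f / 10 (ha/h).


C = w * v * eta_f / 10
  = 3.0 * 6.3 * 0.78 / 10
  = 14.74 / 10
  = 1.47 ha/h


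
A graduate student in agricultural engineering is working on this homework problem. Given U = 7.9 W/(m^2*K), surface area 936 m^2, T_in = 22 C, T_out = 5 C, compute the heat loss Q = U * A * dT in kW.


dT = 22 - (5) = 17 K
Q = U * A * dT
  = 7.9 * 936 * 17
  = 125704.80 W = 125.70 kW


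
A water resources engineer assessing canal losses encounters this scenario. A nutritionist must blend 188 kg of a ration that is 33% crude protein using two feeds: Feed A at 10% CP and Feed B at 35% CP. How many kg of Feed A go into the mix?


parts_A = CP_b - target = 35 - 33 = 2
parts_B = target - CP_a = 33 - 10 = 23
total_parts = 2 + 23 = 25
Feed A = 188 * 2 / 25 = 15.04 kg
Feed B = 188 * 23 / 25 = 172.96 kg

15.04 kg


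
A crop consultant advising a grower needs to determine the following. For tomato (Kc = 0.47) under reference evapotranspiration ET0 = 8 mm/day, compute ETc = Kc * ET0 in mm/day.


ETc = Kc * ET0
    = 0.47 * 8
    = 3.76 mm/day


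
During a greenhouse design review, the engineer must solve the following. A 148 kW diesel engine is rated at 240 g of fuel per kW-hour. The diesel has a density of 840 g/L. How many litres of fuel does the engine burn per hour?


FC = P * BSFC / rho_fuel
   = 148 * 240 / 840
   = 35520 / 840
   = 42.29 L/h


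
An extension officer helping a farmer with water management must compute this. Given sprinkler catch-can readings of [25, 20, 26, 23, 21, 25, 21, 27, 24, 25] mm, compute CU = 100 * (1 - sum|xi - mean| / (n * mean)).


xbar = 237 / 10 = 23.700
sum|xi - xbar| = 19.600
CU = 100 * (1 - 19.600 / (10 * 23.700))
   = 100 * (1 - 0.0827)
   = 91.73%


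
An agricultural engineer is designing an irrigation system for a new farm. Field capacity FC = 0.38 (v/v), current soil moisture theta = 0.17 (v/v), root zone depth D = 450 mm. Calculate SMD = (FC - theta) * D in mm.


SMD = (FC - theta) * D
    = (0.38 - 0.17) * 450
    = 0.210 * 450
    = 94.50 mm


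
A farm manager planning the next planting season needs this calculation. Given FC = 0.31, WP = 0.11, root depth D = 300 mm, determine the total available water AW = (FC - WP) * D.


AW = (FC - WP) * D
   = (0.31 - 0.11) * 300
   = 0.20 * 300
   = 60 mm


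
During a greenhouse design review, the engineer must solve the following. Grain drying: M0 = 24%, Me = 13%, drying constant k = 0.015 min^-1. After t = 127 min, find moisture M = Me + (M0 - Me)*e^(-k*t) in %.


M = Me + (M0 - Me) * e^(-k*t)
  = 13 + (24 - 13) * e^(-0.015*127)
  = 13 + 11 * e^(-1.905)
  = 13 + 11 * 0.14882
  = 13 + 1.6370
  = 14.64%


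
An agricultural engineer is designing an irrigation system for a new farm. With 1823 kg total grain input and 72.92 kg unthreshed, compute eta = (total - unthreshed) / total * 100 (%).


eta = (total - unthreshed) / total * 100
    = (1823 - 72.92) / 1823 * 100
    = 1750.08 / 1823 * 100
    = 96%


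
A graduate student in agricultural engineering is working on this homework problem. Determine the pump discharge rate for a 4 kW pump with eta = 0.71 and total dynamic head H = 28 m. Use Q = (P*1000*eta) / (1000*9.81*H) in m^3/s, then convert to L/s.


Q = (P * 1000 * eta) / (rho * g * H)
  = (4 * 1000 * 0.71) / (1000 * 9.81 * 28)
  = 2840 / 274680
  = 0.01034 m^3/s = 10.34 L/s


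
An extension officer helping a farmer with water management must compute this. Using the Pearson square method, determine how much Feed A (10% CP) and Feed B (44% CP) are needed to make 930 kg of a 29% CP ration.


parts_A = CP_b - target = 44 - 29 = 15
parts_B = target - CP_a = 29 - 10 = 19
total_parts = 15 + 19 = 34
Feed A = 930 * 15 / 34 = 410.29 kg
Feed B = 930 * 19 / 34 = 519.71 kg

410.29 kg


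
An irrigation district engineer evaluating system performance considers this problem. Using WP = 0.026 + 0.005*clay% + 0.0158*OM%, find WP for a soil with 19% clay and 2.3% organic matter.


WP = 0.026 + 0.005*19 + 0.0158*2.3
   = 0.026 + 0.0950 + 0.0363
   = 0.1573


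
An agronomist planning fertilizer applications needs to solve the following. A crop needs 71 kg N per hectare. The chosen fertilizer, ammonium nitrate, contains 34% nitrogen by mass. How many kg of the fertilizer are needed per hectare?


Rate = N_required / (N_content / 100)
     = 71 / (34 / 100)
     = 71 / 0.34
     = 208.82 kg/ha


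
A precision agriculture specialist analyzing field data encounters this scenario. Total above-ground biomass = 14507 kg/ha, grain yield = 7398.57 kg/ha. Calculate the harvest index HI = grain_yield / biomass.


HI = grain_yield / biomass
   = 7398.57 / 14507
   = 0.51


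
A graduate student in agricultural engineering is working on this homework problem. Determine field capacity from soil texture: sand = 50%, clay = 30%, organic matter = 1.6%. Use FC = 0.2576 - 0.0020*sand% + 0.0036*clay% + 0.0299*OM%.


FC = 0.2576 - 0.0020*50 + 0.0036*30 + 0.0299*1.6
   = 0.2576 - 0.1000 + 0.1080 + 0.0478
   = 0.3134


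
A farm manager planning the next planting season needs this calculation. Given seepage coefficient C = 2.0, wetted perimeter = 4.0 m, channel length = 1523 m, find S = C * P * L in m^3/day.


S = C * P * L
  = 2.0 * 4.0 * 1523
  = 12184 m^3/day


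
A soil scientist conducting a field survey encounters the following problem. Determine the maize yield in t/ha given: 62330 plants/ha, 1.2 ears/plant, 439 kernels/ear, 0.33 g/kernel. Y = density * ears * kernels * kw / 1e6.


Y = density * ears * kernels * kw
  = 62330 * 1.2 * 439 * 0.33 g/ha
  = 10835696.52 g/ha
  = 10835.70 kg/ha = 10.84 t/ha


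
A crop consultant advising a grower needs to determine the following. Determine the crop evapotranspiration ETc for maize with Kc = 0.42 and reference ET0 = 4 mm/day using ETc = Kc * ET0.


ETc = Kc * ET0
    = 0.42 * 4
    = 1.68 mm/day


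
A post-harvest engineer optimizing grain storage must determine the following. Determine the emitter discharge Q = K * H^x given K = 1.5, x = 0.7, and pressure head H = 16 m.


Q = K * H^x
  = 1.5 * 16^0.7
  = 1.5 * 6.9644
  = 10.45 L/h


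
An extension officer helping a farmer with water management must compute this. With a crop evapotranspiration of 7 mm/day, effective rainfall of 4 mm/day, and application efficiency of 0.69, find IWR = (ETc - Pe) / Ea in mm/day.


IWR = (ETc - Pe) / Ea
    = (7 - 4) / 0.69
    = 3 / 0.69
    = 4.35 mm/day


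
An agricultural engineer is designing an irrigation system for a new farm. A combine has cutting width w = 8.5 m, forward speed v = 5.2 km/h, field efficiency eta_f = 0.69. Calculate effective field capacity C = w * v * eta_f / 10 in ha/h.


C = w * v * eta_f / 10
  = 8.5 * 5.2 * 0.69 / 10
  = 30.50 / 10
  = 3.05 ha/h


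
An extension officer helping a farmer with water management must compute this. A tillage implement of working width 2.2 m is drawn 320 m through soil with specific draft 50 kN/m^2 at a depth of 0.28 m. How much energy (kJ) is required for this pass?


E = k * d * w * L
  = 50 * 0.28 * 2.2 * 320
  = 9856 kJ


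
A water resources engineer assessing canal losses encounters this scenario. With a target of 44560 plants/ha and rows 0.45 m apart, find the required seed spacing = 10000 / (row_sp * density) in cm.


spacing = 10000 / (row_sp * density)
        = 10000 / (0.45 * 44560)
        = 10000 / 20052
        = 0.49870 m = 49.87 cm


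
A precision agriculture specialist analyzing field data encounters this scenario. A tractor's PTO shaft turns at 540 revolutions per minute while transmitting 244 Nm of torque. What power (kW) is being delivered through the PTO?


P = 2*pi*n*T / 60000
  = 2*pi * 540 * 244 / 60000
  = 827872.50 / 60000
  = 13.80 kW


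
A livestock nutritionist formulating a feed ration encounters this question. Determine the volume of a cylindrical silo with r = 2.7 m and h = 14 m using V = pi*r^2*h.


V = pi * r^2 * h
  = pi * 2.7^2 * 14
  = pi * 7.29 * 14
  = 320.63 m^3


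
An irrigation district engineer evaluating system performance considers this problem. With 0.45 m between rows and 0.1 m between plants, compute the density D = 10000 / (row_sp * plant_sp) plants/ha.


D = 10000 / (row_sp * plant_sp)
  = 10000 / (0.45 * 0.1)
  = 10000 / 0.0450
  = 222222.22 plants/ha


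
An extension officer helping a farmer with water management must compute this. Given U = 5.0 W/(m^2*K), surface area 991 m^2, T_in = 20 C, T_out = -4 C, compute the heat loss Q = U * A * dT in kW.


dT = 20 - (-4) = 24 K
Q = U * A * dT
  = 5.0 * 991 * 24
  = 118920 W = 118.92 kW


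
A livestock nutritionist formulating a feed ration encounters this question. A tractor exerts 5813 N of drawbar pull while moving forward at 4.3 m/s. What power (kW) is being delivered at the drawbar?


P = F * v / 1000
  = 5813 * 4.3 / 1000
  = 24995.90 / 1000
  = 25.00 kW


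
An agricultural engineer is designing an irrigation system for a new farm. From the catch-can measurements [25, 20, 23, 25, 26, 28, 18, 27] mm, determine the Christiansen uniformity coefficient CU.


xbar = 192 / 8 = 24
sum|xi - xbar| = 22
CU = 100 * (1 - 22 / (8 * 24))
   = 100 * (1 - 0.1146)
   = 88.54%


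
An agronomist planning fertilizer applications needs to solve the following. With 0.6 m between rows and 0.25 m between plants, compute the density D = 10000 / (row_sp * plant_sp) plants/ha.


D = 10000 / (row_sp * plant_sp)
  = 10000 / (0.6 * 0.25)
  = 10000 / 0.1500
  = 66666.67 plants/ha


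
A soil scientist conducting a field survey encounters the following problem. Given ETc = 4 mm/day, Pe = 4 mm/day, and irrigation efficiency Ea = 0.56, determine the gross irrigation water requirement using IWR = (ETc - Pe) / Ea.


IWR = (ETc - Pe) / Ea
    = (4 - 4) / 0.56
    = 0 / 0.56
    = 0 mm/day


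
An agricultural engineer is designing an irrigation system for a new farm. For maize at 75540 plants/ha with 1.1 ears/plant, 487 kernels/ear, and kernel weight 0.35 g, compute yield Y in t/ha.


Y = density * ears * kernels * kw
  = 75540 * 1.1 * 487 * 0.35 g/ha
  = 14163372.30 g/ha
  = 14163.37 kg/ha = 14.16 t/ha


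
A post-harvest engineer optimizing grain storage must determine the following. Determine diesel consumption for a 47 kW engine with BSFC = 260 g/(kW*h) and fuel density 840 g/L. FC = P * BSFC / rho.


FC = P * BSFC / rho_fuel
   = 47 * 260 / 840
   = 12220 / 840
   = 14.55 L/h


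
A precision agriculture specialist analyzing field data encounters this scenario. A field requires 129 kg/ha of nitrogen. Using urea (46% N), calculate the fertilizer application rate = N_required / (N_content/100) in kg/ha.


Rate = N_required / (N_content / 100)
     = 129 / (46 / 100)
     = 129 / 0.46
     = 280.43 kg/ha


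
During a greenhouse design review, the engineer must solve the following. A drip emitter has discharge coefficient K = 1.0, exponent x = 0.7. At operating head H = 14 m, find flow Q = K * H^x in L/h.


Q = K * H^x
  = 1.0 * 14^0.7
  = 1.0 * 6.3429
  = 6.34 L/h


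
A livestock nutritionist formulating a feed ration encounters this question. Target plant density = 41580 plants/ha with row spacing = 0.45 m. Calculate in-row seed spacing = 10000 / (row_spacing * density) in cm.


spacing = 10000 / (row_sp * density)
        = 10000 / (0.45 * 41580)
        = 10000 / 18711
        = 0.53444 m = 53.44 cm


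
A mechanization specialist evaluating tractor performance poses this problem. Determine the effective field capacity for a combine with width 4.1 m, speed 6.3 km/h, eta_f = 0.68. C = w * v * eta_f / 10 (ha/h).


C = w * v * eta_f / 10
  = 4.1 * 6.3 * 0.68 / 10
  = 17.56 / 10
  = 1.76 ha/h


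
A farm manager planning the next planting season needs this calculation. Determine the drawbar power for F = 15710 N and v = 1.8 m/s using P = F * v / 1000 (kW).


P = F * v / 1000
  = 15710 * 1.8 / 1000
  = 28278 / 1000
  = 28.28 kW


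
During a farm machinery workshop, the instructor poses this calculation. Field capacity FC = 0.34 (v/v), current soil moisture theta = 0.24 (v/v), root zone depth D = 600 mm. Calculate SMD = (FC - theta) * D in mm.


SMD = (FC - theta) * D
    = (0.34 - 0.24) * 600
    = 0.100 * 600
    = 60 mm


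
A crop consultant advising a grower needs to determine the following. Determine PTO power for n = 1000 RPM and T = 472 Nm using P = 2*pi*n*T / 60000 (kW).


P = 2*pi*n*T / 60000
  = 2*pi * 1000 * 472 / 60000
  = 2965663.46 / 60000
  = 49.43 kW


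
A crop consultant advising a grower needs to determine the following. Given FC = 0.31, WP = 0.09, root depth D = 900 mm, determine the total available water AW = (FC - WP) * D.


AW = (FC - WP) * D
   = (0.31 - 0.09) * 900
   = 0.22 * 900
   = 198 mm


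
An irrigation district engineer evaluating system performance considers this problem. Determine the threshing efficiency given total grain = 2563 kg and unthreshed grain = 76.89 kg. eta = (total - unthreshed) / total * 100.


eta = (total - unthreshed) / total * 100
    = (2563 - 76.89) / 2563 * 100
    = 2486.11 / 2563 * 100
    = 97%


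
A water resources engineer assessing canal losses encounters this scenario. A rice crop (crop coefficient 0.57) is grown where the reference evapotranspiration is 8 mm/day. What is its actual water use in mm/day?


ETc = Kc * ET0
    = 0.57 * 8
    = 4.56 mm/day


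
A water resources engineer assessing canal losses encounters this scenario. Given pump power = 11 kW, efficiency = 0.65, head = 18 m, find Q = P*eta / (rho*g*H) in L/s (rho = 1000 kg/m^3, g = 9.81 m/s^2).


Q = (P * 1000 * eta) / (rho * g * H)
  = (11 * 1000 * 0.65) / (1000 * 9.81 * 18)
  = 7150 / 176580
  = 0.04049 m^3/s = 40.49 L/s


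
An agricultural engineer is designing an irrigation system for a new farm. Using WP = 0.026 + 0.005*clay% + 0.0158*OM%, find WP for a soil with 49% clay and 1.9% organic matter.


WP = 0.026 + 0.005*49 + 0.0158*1.9
   = 0.026 + 0.2450 + 0.0300
   = 0.3010


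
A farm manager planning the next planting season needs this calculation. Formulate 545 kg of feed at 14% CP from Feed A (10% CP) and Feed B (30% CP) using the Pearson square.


parts_A = CP_b - target = 30 - 14 = 16
parts_B = target - CP_a = 14 - 10 = 4
total_parts = 16 + 4 = 20
Feed A = 545 * 16 / 20 = 436 kg
Feed B = 545 * 4 / 20 = 109 kg

436 kg


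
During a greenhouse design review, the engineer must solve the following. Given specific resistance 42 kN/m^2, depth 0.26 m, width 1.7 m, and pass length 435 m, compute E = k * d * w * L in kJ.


E = k * d * w * L
  = 42 * 0.26 * 1.7 * 435
  = 8075.34 kJ


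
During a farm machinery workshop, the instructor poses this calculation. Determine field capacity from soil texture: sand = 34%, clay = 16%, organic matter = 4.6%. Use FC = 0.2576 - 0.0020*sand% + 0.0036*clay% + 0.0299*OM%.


FC = 0.2576 - 0.0020*34 + 0.0036*16 + 0.0299*4.6
   = 0.2576 - 0.0680 + 0.0576 + 0.1375
   = 0.3847


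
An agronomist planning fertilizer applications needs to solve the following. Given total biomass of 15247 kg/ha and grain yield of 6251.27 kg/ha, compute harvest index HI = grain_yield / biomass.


HI = grain_yield / biomass
   = 6251.27 / 15247
   = 0.41


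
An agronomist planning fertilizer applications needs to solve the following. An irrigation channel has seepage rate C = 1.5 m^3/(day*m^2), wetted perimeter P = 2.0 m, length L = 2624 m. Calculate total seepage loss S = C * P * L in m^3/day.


S = C * P * L
  = 1.5 * 2.0 * 2624
  = 7872 m^3/day


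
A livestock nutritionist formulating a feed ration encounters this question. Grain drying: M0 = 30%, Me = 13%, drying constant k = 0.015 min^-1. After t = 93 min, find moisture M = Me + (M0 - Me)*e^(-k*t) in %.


M = Me + (M0 - Me) * e^(-k*t)
  = 13 + (30 - 13) * e^(-0.015*93)
  = 13 + 17 * e^(-1.395)
  = 13 + 17 * 0.24783
  = 13 + 4.2132
  = 17.21%


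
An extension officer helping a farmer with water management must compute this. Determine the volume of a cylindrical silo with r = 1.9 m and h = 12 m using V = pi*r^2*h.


V = pi * r^2 * h
  = pi * 1.9^2 * 12
  = pi * 3.61 * 12
  = 136.09 m^3


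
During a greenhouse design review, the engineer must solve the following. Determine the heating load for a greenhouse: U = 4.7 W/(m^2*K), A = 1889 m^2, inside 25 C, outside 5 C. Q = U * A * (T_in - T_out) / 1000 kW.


dT = 25 - (5) = 20 K
Q = U * A * dT
  = 4.7 * 1889 * 20
  = 177566 W = 177.57 kW


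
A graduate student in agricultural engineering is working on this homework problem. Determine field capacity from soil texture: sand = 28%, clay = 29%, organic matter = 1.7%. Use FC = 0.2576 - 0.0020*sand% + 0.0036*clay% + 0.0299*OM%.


FC = 0.2576 - 0.0020*28 + 0.0036*29 + 0.0299*1.7
   = 0.2576 - 0.0560 + 0.1044 + 0.0508
   = 0.3568


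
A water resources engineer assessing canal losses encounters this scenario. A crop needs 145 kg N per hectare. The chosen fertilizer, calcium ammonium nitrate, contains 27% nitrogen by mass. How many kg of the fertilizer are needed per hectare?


Rate = N_required / (N_content / 100)
     = 145 / (27 / 100)
     = 145 / 0.27
     = 537.04 kg/ha


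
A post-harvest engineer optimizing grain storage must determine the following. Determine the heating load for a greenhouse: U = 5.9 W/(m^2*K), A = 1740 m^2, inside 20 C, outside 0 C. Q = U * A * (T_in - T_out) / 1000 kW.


dT = 20 - (0) = 20 K
Q = U * A * dT
  = 5.9 * 1740 * 20
  = 205320 W = 205.32 kW


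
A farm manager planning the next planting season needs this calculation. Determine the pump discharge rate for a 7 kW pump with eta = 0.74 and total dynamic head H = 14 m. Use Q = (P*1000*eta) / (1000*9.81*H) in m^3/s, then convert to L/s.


Q = (P * 1000 * eta) / (rho * g * H)
  = (7 * 1000 * 0.74) / (1000 * 9.81 * 14)
  = 5180 / 137340
  = 0.03772 m^3/s = 37.72 L/s


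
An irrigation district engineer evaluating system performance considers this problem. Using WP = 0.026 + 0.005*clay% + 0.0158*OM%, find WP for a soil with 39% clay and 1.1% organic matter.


WP = 0.026 + 0.005*39 + 0.0158*1.1
   = 0.026 + 0.1950 + 0.0174
   = 0.2384


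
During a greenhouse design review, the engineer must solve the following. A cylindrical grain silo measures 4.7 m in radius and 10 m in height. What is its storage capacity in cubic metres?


V = pi * r^2 * h
  = pi * 4.7^2 * 10
  = pi * 22.09 * 10
  = 693.98 m^3


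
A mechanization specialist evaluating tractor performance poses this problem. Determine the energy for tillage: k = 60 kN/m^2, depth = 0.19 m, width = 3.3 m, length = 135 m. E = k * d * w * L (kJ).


E = k * d * w * L
  = 60 * 0.19 * 3.3 * 135
  = 5078.70 kJ


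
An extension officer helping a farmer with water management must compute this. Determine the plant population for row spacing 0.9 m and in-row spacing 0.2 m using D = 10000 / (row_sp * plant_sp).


D = 10000 / (row_sp * plant_sp)
  = 10000 / (0.9 * 0.2)
  = 10000 / 0.1800
  = 55555.56 plants/ha


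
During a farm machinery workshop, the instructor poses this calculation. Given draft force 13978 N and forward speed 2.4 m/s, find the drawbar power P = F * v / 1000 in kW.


P = F * v / 1000
  = 13978 * 2.4 / 1000
  = 33547.20 / 1000
  = 33.55 kW


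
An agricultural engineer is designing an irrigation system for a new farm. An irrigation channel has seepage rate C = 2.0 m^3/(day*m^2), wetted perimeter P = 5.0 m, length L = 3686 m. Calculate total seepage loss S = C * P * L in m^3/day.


S = C * P * L
  = 2.0 * 5.0 * 3686
  = 36860 m^3/day


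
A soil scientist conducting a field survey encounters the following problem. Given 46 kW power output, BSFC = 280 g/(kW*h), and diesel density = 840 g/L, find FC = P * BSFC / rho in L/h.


FC = P * BSFC / rho_fuel
   = 46 * 280 / 840
   = 12880 / 840
   = 15.33 L/h


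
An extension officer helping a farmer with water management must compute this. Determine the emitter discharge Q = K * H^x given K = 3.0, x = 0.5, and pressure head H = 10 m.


Q = K * H^x
  = 3.0 * 10^0.5
  = 3.0 * 3.1623
  = 9.49 L/h
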